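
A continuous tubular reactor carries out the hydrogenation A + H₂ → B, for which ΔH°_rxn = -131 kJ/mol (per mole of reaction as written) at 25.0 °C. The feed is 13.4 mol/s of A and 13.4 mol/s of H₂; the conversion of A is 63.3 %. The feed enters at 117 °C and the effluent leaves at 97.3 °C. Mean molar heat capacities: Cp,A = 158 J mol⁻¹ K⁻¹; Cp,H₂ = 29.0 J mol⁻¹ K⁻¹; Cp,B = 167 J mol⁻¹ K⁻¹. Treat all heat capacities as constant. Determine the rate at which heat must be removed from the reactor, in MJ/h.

Extent of reaction ξ = 0.633 × 13.4 = 8.4822 mol/s
Reaction term: ξ·ΔH°_rxn = 8.4822 × -131 = -1111.2 kJ/s
Sensible, feed 117→25 °C: -230.53 kJ/s
Outlet flows (mol/s): A 4.9178, H₂ 4.9178, B 8.4822
Sensible, products 25→97.3 °C: 168.9 kJ/s
Q = ΔH = -1172.8 kJ/s = -1172.8 kW
Heat removed = 4222.1 MJ/h

Q_out = 4220 MJ/h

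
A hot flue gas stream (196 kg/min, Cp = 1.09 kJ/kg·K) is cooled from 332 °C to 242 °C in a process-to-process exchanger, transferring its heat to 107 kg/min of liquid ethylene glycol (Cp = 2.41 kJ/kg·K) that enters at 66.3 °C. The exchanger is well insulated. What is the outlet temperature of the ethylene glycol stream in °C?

T_c,out = 141 °C

Heat released by hot stream: Q = 196 × 1.09 × (332 − 242) = 19228 kJ/min
Energy balance on cold side (adiabatic exchanger): Q = ṁ_c·Cp_c·(T_c,out − T_c,in)
T_c,out = 66.3 + 19228/(107 × 2.41) = 140.86 °C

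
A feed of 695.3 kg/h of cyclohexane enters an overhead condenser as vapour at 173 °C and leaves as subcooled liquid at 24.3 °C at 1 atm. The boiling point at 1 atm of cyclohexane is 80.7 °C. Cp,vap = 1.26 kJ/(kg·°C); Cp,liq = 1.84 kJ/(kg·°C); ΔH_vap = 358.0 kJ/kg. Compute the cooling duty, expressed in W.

vapour 173→80.7 °C: -116.3 kJ/kg
condensation at 80.7 °C: -358 kJ/kg
liquid 80.7→24.3 °C: -103.78 kJ/kg
Δh = -116.3 + -358 + -103.78 = -578.07 kJ/kg
Q = ṁ·Δh = 695.3 kg/h × -578.07 kJ/kg = -401930 kJ/h
|Q| = 111.65 kW = 111650 W

Q_c = 112000 W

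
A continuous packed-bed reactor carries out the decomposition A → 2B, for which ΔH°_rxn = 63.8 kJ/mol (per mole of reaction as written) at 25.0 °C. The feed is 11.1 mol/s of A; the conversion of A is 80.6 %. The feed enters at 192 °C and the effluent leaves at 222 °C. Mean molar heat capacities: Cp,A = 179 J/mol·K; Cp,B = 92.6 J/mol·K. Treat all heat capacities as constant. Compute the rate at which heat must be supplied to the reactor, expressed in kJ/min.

Extent of reaction ξ = 0.806 × 11.1 = 8.9466 mol/s
Reaction term: ξ·ΔH°_rxn = 8.9466 × 63.8 = 570.79 kJ/s
Sensible, feed 192→25 °C: -331.81 kJ/s
Outlet flows (mol/s): A 2.1534, B 17.893
Sensible, products 25→222 °C: 402.35 kJ/s
Q = ΔH = 641.33 kJ/s = 641.33 kW
Heat supplied = 38480 kJ/min

Q_in = 38500 kJ/min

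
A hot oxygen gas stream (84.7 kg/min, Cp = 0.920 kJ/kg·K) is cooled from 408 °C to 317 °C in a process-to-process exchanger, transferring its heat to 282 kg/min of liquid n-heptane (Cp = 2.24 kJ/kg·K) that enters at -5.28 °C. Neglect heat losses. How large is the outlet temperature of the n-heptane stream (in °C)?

Heat released by hot stream: Q = 84.7 × 0.920 × (408 − 317) = 7091.1 kJ/min
Energy balance on cold side (adiabatic exchanger): Q = ṁ_c·Cp_c·(T_c,out − T_c,in)
T_c,out = -5.28 + 7091.1/(282 × 2.24) = 5.9458 °C

T_c,out = 5.95 °C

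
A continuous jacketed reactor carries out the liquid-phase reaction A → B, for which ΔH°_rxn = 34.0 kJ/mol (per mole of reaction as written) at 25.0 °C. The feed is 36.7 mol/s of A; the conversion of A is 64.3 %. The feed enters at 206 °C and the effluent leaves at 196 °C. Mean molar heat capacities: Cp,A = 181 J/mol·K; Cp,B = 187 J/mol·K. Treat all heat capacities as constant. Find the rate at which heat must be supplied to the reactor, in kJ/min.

Q_in = 45600 kJ/min

Extent of reaction ξ = 0.643 × 36.7 = 23.598 mol/s
Reaction term: ξ·ΔH°_rxn = 23.598 × 34.0 = 802.34 kJ/s
Sensible, feed 206→25 °C: -1202.3 kJ/s
Outlet flows (mol/s): A 13.102, B 23.598
Sensible, products 25→196 °C: 1160.1 kJ/s
Q = ΔH = 760.12 kJ/s = 760.12 kW
Heat supplied = 45607 kJ/min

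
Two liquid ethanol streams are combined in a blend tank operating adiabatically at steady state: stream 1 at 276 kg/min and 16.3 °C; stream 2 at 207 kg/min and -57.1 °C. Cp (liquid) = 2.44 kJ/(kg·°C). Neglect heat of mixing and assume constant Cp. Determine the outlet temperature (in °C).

Energy balance with Q = 0: Σ ṁᵢCp,ᵢ(T_out − Tᵢ) = 0
T_out = Σ ṁᵢCp,ᵢTᵢ / Σ ṁᵢCp,ᵢ
      = -17863 / 1178.5 = -15.157 °C

T_out = -15.2 °C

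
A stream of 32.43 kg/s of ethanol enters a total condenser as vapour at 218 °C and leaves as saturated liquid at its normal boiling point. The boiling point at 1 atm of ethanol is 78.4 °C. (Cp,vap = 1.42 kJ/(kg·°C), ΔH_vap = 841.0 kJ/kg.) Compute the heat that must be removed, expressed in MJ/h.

vapour 218→78.4 °C: -198.23 kJ/kg
condensation at 78.4 °C: -841 kJ/kg
Δh = -198.23 + -841 = -1039.2 kJ/kg
Q = ṁ·Δh = 32.43 kg/s × -1039.2 kJ/kg = -33702 kJ/s
|Q| = 33702 kW = 121330 MJ/h

Q_c = 121000 MJ/h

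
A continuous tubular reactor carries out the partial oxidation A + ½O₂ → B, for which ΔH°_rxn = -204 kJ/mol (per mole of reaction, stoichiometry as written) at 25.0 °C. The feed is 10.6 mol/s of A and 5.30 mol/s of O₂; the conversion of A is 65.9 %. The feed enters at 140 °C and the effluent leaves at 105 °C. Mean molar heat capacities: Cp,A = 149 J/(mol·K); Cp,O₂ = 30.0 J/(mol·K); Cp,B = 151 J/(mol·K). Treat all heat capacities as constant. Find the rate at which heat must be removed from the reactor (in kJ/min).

Extent of reaction ξ = 0.659 × 10.6 = 6.9854 mol/s
Reaction term: ξ·ΔH°_rxn = 6.9854 × -204 = -1425 kJ/s
Sensible, feed 140→25 °C: -199.92 kJ/s
Outlet flows (mol/s): A 3.6146, O₂ 1.8073, B 6.9854
Sensible, products 25→105 °C: 131.81 kJ/s
Q = ΔH = -1493.1 kJ/s = -1493.1 kW
Heat removed = 89588 kJ/min

Q_out = 89600 kJ/min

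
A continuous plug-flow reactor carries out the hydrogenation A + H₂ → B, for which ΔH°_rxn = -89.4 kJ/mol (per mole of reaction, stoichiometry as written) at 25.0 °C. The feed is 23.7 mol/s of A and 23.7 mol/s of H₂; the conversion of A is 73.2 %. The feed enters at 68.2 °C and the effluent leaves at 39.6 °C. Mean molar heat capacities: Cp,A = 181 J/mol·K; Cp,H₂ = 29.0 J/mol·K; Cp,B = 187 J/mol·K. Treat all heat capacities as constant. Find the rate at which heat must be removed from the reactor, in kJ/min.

Extent of reaction ξ = 0.732 × 23.7 = 17.348 mol/s
Reaction term: ξ·ΔH°_rxn = 17.348 × -89.4 = -1550.9 kJ/s
Sensible, feed 68.2→25 °C: -215.01 kJ/s
Outlet flows (mol/s): A 6.3516, H₂ 6.3516, B 17.348
Sensible, products 25→39.6 °C: 66.839 kJ/s
Q = ΔH = -1699.1 kJ/s = -1699.1 kW
Heat removed = 101950 kJ/min

Q_out = 102000 kJ/min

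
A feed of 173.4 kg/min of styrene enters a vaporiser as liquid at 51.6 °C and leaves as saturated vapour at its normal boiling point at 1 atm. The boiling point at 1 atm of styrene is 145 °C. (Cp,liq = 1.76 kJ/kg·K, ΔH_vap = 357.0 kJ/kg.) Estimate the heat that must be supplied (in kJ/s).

Q = 1510 kJ/s

liquid 51.6→145 °C: 164.38 kJ/kg
vaporisation at 145 °C: 357 kJ/kg
Δh = 164.38 + 357 = 521.38 kJ/kg
Q = ṁ·Δh = 173.4 kg/min × 521.38 kJ/kg = 90408 kJ/min
|Q| = 1506.8 kW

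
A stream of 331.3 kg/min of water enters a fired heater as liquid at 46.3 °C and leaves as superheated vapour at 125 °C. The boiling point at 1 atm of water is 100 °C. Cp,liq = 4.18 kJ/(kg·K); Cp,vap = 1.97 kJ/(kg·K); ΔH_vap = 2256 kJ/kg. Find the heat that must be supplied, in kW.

liquid 46.3→100 °C: 224.47 kJ/kg
vaporisation at 100 °C: 2256 kJ/kg
vapour 100→125 °C: 49.25 kJ/kg
Δh = 224.47 + 2256 + 49.25 = 2529.7 kJ/kg
Q = ṁ·Δh = 331.3 kg/min × 2529.7 kJ/kg = 838090 kJ/min
|Q| = 13968 kW

Q = 14000 kW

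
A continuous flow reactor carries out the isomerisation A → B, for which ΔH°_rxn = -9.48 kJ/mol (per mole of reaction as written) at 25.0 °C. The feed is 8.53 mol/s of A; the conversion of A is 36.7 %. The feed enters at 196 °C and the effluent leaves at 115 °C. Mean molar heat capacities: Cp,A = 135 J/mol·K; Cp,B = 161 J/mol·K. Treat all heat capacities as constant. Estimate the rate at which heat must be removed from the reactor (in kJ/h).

Extent of reaction ξ = 0.367 × 8.53 = 3.1305 mol/s
Reaction term: ξ·ΔH°_rxn = 3.1305 × -9.48 = -29.677 kJ/s
Sensible, feed 196→25 °C: -196.92 kJ/s
Outlet flows (mol/s): A 5.3995, B 3.1305
Sensible, products 25→115 °C: 110.96 kJ/s
Q = ΔH = -115.63 kJ/s = -115.63 kW
Heat removed = 416260 kJ/h

Q_out = 416000 kJ/h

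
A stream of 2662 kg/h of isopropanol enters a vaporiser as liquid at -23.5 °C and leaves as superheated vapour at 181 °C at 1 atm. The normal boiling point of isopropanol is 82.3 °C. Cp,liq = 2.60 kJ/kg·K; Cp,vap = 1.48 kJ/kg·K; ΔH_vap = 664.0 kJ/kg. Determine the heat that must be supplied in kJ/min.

liquid -23.5→82.3 °C: 275.08 kJ/kg
vaporisation at 82.3 °C: 664 kJ/kg
vapour 82.3→181 °C: 146.08 kJ/kg
Δh = 275.08 + 664 + 146.08 = 1085.2 kJ/kg
Q = ṁ·Δh = 2662 kg/h × 1085.2 kJ/kg = 2.8887e+06 kJ/h
|Q| = 802.41 kW = 48145 kJ/min

Q = 48100 kJ/min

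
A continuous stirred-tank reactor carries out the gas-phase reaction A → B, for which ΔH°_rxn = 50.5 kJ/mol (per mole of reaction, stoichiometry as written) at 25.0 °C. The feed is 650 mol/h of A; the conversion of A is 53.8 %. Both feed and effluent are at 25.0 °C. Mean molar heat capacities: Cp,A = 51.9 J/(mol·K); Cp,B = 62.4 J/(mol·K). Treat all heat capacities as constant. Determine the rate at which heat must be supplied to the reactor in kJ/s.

Q_in = 4.91 kJ/s

Extent of reaction ξ = 0.538 × 650 = 349.7 mol/h
Reaction term: ξ·ΔH°_rxn = 349.7 × 50.5 = 17660 kJ/h
Q = ΔH = 17660 kJ/h = 4.9055 kW
Heat supplied = 4.9055 kJ/s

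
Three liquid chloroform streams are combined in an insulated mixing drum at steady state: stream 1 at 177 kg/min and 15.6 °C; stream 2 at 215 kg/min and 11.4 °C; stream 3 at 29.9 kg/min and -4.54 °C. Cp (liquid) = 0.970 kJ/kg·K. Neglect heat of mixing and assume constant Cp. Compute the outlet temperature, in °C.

No heat crosses the boundary, so H_out = H_in.
T_out = Σ ṁᵢCp,ᵢTᵢ / Σ ṁᵢCp,ᵢ
      = 4924.2 / 409.24 = 12.032 °C

T_out = 12.0 °C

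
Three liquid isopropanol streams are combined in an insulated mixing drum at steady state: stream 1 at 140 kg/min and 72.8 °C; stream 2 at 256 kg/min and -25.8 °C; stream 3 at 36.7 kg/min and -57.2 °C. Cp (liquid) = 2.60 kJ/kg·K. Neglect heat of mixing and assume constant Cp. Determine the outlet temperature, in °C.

T_out = 3.44 °C

Energy balance with Q = 0: Σ ṁᵢCp,ᵢ(T_out − Tᵢ) = 0
Σ ṁᵢCp,ᵢTᵢ = 140×2.60×72.8 + 256×2.60×-25.8 + 36.7×2.60×-57.2 = 3868.7
Σ ṁᵢCp,ᵢ = 140×2.60 + 256×2.60 + 36.7×2.60 = 1125
T_out = 3868.7 / 1125 = 3.4388 °C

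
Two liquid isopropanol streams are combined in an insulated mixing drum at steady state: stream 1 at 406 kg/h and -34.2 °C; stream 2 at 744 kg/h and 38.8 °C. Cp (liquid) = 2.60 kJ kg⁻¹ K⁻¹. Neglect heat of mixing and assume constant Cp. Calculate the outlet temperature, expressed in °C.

Energy balance with Q = 0: Σ ṁᵢCp,ᵢ(T_out − Tᵢ) = 0
T_out = Σ ṁᵢCp,ᵢTᵢ / Σ ṁᵢCp,ᵢ
      = 38953 / 2990 = 13.028 °C

T_out = 13.0 °C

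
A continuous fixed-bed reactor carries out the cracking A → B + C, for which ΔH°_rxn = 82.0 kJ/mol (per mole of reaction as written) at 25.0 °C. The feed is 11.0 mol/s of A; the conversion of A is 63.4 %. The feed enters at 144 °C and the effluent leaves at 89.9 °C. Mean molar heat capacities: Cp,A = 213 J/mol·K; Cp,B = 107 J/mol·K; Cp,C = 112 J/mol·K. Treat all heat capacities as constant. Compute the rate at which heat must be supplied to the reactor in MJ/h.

Extent of reaction ξ = 0.634 × 11.0 = 6.974 mol/s
Reaction term: ξ·ΔH°_rxn = 6.974 × 82.0 = 571.87 kJ/s
Sensible, feed 144→25 °C: -278.82 kJ/s
Outlet flows (mol/s): A 4.026, B 6.974, C 6.974
Sensible, products 25→89.9 °C: 154.78 kJ/s
Q = ΔH = 447.83 kJ/s = 447.83 kW
Heat supplied = 1612.2 MJ/h

Q_in = 1610 MJ/h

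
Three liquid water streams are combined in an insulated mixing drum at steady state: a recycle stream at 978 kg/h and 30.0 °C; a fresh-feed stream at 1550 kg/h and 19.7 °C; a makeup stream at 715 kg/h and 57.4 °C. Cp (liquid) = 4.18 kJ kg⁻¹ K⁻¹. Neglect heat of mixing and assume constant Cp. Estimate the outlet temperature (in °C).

Energy balance with Q = 0: Σ ṁᵢCp,ᵢ(T_out − Tᵢ) = 0
T_out = Σ ṁᵢCp,ᵢTᵢ / Σ ṁᵢCp,ᵢ
      = 421830 / 13556 = 31.118 °C

T_out = 31.1 °C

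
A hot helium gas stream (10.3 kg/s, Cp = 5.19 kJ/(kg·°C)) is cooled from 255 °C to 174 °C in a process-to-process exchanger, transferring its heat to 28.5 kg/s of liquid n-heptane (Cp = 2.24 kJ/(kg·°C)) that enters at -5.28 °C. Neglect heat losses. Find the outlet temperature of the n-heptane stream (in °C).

Heat released by hot stream: Q = 10.3 × 5.19 × (255 − 174) = 4330 kJ/s
Energy balance on cold side (adiabatic exchanger): Q = ṁ_c·Cp_c·(T_c,out − T_c,in)
T_c,out = -5.28 + 4330/(28.5 × 2.24) = 62.546 °C

T_c,out = 62.5 °C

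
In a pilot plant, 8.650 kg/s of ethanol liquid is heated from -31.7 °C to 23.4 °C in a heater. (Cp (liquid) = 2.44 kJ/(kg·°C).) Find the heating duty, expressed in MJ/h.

Q = 4190 MJ/h

Q = ṁ·Cp·ΔT = 8.650 × 2.44 × (23.4 − -31.7) = 1162.9 kJ/s
Heating duty = 4186.6 MJ/h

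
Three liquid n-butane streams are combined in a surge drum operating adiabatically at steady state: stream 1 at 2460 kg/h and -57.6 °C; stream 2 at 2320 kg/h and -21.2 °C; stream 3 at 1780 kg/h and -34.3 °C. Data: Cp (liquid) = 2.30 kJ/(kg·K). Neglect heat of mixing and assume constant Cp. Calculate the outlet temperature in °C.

T_out = -38.4 °C

No heat crosses the boundary, so H_out = H_in.
T_out = Σ ṁᵢCp,ᵢTᵢ / Σ ṁᵢCp,ᵢ
      = -579450 / 15088 = -38.405 °C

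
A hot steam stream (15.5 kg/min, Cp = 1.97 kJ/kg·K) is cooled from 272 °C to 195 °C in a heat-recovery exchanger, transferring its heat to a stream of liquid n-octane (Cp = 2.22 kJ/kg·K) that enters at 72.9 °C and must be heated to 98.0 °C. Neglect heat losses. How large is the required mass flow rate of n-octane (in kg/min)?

ṁ_c = 42.2 kg/min

Heat released by hot stream: Q = 15.5 × 1.97 × (272 − 195) = 2351.2 kJ/min
Energy balance on cold side (adiabatic exchanger): Q = ṁ_c·Cp_c·(T_c,out − T_c,in)
ṁ_c = 2351.2 / [2.22 × (98.0 − 72.9)] = 42.195 kg/min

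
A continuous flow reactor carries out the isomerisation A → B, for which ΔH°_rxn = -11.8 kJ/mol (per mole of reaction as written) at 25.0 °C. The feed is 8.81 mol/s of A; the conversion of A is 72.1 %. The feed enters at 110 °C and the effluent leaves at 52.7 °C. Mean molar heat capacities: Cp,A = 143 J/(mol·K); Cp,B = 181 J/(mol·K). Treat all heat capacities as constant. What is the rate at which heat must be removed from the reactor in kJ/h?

Extent of reaction ξ = 0.721 × 8.81 = 6.352 mol/s
Reaction term: ξ·ΔH°_rxn = 6.352 × -11.8 = -74.954 kJ/s
Sensible, feed 110→25 °C: -107.09 kJ/s
Outlet flows (mol/s): A 2.458, B 6.352
Sensible, products 25→52.7 °C: 41.583 kJ/s
Q = ΔH = -140.46 kJ/s = -140.46 kW
Heat removed = 505640 kJ/h

Q_out = 506000 kJ/h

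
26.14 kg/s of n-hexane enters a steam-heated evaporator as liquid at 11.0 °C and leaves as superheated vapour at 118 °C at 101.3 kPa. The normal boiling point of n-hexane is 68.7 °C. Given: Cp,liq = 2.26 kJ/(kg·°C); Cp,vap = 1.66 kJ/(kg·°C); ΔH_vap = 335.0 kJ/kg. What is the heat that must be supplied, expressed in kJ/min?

Q = 858000 kJ/min

liquid 11.0→68.7 °C: 130.4 kJ/kg
vaporisation at 68.7 °C: 335 kJ/kg
vapour 68.7→118 °C: 81.838 kJ/kg
Δh = 130.4 + 335 + 81.838 = 547.24 kJ/kg
Q = ṁ·Δh = 26.14 kg/s × 547.24 kJ/kg = 14305 kJ/s
|Q| = 14305 kW = 858290 kJ/min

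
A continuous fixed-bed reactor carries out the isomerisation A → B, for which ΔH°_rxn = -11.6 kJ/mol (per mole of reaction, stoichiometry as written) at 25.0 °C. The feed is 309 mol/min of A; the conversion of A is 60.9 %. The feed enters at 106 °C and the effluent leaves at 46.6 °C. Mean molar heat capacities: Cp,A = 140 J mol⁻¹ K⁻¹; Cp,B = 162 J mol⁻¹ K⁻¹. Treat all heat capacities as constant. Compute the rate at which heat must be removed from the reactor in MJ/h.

Q_out = 280 MJ/h

Extent of reaction ξ = 0.609 × 309 = 188.18 mol/min
Reaction term: ξ·ΔH°_rxn = 188.18 × -11.6 = -2182.9 kJ/min
Sensible, feed 106→25 °C: -3504.1 kJ/min
Outlet flows (mol/min): A 120.82, B 188.18
Sensible, products 25→46.6 °C: 1023.8 kJ/min
Q = ΔH = -4663.1 kJ/min = -77.719 kW
Heat removed = 279.79 MJ/h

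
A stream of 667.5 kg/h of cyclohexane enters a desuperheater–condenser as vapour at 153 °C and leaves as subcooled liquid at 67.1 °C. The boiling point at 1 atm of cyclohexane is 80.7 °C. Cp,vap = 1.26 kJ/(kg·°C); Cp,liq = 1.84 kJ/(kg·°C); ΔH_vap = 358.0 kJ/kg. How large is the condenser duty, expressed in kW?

vapour 153→80.7 °C: -91.098 kJ/kg
condensation at 80.7 °C: -358 kJ/kg
liquid 80.7→67.1 °C: -25.024 kJ/kg
Δh = -91.098 + -358 + -25.024 = -474.12 kJ/kg
Q = ṁ·Δh = 667.5 kg/h × -474.12 kJ/kg = -316480 kJ/h
|Q| = 87.91 kW

Q_c = 87.9 kW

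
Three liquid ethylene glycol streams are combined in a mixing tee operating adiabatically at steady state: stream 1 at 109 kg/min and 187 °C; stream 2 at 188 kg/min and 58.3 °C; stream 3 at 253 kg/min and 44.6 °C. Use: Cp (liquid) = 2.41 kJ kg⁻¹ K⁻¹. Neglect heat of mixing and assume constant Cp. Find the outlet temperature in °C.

Adiabatic, steady state ⇒ Σ ṁᵢCp,ᵢ(T_out − Tᵢ) = 0
T_out = Σ ṁᵢCp,ᵢTᵢ / Σ ṁᵢCp,ᵢ
      = 102730 / 1325.5 = 77.504 °C

T_out = 77.5 °C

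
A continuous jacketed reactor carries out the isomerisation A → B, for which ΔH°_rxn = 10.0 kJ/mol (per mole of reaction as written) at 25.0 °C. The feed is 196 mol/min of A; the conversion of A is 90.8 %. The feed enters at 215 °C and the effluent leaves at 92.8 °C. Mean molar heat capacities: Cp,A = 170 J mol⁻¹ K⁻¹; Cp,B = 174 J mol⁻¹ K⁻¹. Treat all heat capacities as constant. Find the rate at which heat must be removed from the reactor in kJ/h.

Extent of reaction ξ = 0.908 × 196 = 177.97 mol/min
Reaction term: ξ·ΔH°_rxn = 177.97 × 10.0 = 1779.7 kJ/min
Sensible, feed 215→25 °C: -6330.8 kJ/min
Outlet flows (mol/min): A 18.032, B 177.97
Sensible, products 25→92.8 °C: 2307.4 kJ/min
Q = ΔH = -2243.8 kJ/min = -37.396 kW
Heat removed = 134630 kJ/h

Q_out = 135000 kJ/h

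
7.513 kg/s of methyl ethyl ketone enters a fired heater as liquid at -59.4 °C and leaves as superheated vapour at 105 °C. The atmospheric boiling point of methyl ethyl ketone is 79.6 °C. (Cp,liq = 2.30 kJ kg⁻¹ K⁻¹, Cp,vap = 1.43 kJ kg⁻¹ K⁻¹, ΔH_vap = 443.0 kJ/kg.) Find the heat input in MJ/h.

Q = 21600 MJ/h

liquid -59.4→79.6 °C: 319.7 kJ/kg
vaporisation at 79.6 °C: 443 kJ/kg
vapour 79.6→105 °C: 36.322 kJ/kg
Δh = 319.7 + 443 + 36.322 = 799.02 kJ/kg
Q = ṁ·Δh = 7.513 kg/s × 799.02 kJ/kg = 6003.1 kJ/s
|Q| = 6003.1 kW = 21611 MJ/h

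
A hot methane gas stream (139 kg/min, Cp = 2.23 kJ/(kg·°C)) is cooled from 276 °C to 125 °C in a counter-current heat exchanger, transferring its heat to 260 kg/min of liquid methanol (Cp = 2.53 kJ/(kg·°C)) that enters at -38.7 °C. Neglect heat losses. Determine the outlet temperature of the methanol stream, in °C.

T_c,out = 32.5 °C

Heat released by hot stream: Q = 139 × 2.23 × (276 − 125) = 46805 kJ/min
Energy balance on cold side (adiabatic exchanger): Q = ṁ_c·Cp_c·(T_c,out − T_c,in)
T_c,out = -38.7 + 46805/(260 × 2.53) = 32.455 °C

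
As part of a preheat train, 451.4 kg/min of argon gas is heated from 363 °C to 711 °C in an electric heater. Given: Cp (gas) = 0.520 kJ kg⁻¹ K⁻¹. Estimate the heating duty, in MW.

Q = ṁ·Cp·ΔT = 451.4 × 0.520 × (711 − 363) = 81685 kJ/min
Converting: 81685 / 60 s = 1361.4 kW
Heating duty = 1.3614 MW

Q = 1.36 MW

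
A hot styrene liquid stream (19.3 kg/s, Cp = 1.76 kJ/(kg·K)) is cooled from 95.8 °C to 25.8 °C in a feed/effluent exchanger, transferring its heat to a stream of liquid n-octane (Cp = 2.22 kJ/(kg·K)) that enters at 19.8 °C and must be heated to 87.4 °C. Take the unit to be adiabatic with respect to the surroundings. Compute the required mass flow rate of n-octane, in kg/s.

ṁ_c = 15.8 kg/s

Heat released by hot stream: Q = 19.3 × 1.76 × (95.8 − 25.8) = 2377.8 kJ/s
Energy balance on cold side (adiabatic exchanger): Q = ṁ_c·Cp_c·(T_c,out − T_c,in)
ṁ_c = 2377.8 / [2.22 × (87.4 − 19.8)] = 15.844 kg/s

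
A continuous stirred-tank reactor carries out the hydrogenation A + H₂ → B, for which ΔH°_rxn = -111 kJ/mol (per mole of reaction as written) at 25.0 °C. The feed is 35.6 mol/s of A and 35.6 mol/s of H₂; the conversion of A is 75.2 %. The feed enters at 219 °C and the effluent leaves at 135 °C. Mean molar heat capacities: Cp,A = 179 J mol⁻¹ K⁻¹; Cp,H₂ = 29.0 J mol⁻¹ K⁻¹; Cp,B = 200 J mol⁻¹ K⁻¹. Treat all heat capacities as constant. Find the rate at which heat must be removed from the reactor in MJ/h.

Extent of reaction ξ = 0.752 × 35.6 = 26.771 mol/s
Reaction term: ξ·ΔH°_rxn = 26.771 × -111 = -2971.6 kJ/s
Sensible, feed 219→25 °C: -1436.5 kJ/s
Outlet flows (mol/s): A 8.8288, H₂ 8.8288, B 26.771
Sensible, products 25→135 °C: 790.97 kJ/s
Q = ΔH = -3617.2 kJ/s = -3617.2 kW
Heat removed = 13022 MJ/h

Q_out = 13000 MJ/h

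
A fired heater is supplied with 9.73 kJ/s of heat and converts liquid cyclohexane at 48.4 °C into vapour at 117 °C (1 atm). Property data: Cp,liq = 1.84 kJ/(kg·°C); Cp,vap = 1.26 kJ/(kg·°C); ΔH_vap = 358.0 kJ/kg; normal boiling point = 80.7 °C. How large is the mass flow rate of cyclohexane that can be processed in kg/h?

ṁ = 75.6 kg/h

Δh = 1.84×(80.7−48.4) + 358.0 + 1.26×(117−80.7) = 463.17 kJ/kg
Q = 9.73 kJ/s = 9.73 kJ/s = 35028 kJ/h
ṁ = Q/Δh = 35028 / 463.17 = 75.627 kg/h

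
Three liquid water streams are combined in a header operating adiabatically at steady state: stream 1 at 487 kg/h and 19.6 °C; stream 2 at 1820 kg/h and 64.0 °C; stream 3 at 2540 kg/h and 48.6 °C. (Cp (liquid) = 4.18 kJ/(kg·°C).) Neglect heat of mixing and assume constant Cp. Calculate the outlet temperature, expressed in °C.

T_out = 51.5 °C

No heat crosses the boundary, so H_out = H_in.
Σ ṁᵢCp,ᵢTᵢ = 487×4.18×19.6 + 1820×4.18×64.0 + 2540×4.18×48.6 = 1.0428e+06
Σ ṁᵢCp,ᵢ = 487×4.18 + 1820×4.18 + 2540×4.18 = 20260
T_out = 1.0428e+06 / 20260 = 51.469 °C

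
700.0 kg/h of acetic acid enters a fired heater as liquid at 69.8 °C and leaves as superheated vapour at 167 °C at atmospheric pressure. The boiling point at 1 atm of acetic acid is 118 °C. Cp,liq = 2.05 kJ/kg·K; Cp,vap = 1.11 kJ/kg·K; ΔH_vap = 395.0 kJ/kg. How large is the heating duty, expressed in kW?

liquid 69.8→118 °C: 98.81 kJ/kg
vaporisation at 118 °C: 395 kJ/kg
vapour 118→167 °C: 54.39 kJ/kg
Δh = 98.81 + 395 + 54.39 = 548.2 kJ/kg
Q = ṁ·Δh = 700.0 kg/h × 548.2 kJ/kg = 383740 kJ/h
|Q| = 106.59 kW

Q = 107 kW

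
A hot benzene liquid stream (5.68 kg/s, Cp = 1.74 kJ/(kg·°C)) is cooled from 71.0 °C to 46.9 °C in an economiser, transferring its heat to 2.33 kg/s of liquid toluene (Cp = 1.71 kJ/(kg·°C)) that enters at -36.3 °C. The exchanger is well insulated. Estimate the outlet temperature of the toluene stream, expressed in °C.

T_c,out = 23.5 °C

Heat released by hot stream: Q = 5.68 × 1.74 × (71.0 − 46.9) = 238.19 kJ/s
Energy balance on cold side (adiabatic exchanger): Q = ṁ_c·Cp_c·(T_c,out − T_c,in)
T_c,out = -36.3 + 238.19/(2.33 × 1.71) = 23.481 °C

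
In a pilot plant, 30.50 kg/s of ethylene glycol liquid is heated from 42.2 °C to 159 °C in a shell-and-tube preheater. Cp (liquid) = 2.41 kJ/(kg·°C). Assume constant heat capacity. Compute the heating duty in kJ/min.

Q = ṁ·Cp·ΔT = 30.50 × 2.41 × (159 − 42.2) = 8585.4 kJ/s
Heating duty = 515120 kJ/min

Q = 515000 kJ/min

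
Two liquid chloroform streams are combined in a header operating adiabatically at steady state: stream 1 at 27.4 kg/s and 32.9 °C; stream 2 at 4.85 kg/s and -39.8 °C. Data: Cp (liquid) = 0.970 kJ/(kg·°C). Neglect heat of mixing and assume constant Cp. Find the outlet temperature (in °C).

Energy balance with Q = 0: Σ ṁᵢCp,ᵢ(T_out − Tᵢ) = 0
T_out = Σ ṁᵢCp,ᵢTᵢ / Σ ṁᵢCp,ᵢ
      = 687.18 / 31.282 = 21.967 °C

T_out = 22.0 °C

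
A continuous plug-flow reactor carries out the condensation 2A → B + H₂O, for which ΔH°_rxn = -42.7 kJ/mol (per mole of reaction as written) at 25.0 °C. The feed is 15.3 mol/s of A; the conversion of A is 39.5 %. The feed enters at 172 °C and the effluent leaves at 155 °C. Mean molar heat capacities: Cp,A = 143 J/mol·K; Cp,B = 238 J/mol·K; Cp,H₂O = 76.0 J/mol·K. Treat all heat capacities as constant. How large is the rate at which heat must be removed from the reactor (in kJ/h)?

Extent of reaction ξ = 0.395 × 15.3 / 2 = 3.0218 mol/s
Reaction term: ξ·ΔH°_rxn = 3.0218 × -42.7 = -129.03 kJ/s
Sensible, feed 172→25 °C: -321.62 kJ/s
Outlet flows (mol/s): A 9.2565, B 3.0218, H₂O 3.0218
Sensible, products 25→155 °C: 295.43 kJ/s
Q = ΔH = -155.22 kJ/s = -155.22 kW
Heat removed = 558810 kJ/h

Q_out = 559000 kJ/h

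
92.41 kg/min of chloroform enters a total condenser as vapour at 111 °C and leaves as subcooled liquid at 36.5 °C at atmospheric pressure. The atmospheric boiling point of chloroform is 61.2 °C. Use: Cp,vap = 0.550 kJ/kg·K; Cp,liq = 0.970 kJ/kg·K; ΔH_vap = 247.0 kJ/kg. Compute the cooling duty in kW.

vapour 111→61.2 °C: -27.39 kJ/kg
condensation at 61.2 °C: -247 kJ/kg
liquid 61.2→36.5 °C: -23.959 kJ/kg
Δh = -27.39 + -247 + -23.959 = -298.35 kJ/kg
Q = ṁ·Δh = 92.41 kg/min × -298.35 kJ/kg = -27570 kJ/min
|Q| = 459.51 kW

Q_c = 460 kW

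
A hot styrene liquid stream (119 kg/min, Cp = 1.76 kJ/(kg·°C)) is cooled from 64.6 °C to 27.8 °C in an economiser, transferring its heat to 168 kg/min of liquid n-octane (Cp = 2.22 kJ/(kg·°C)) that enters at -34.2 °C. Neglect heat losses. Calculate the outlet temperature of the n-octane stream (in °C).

Heat released by hot stream: Q = 119 × 1.76 × (64.6 − 27.8) = 7707.4 kJ/min
Energy balance on cold side (adiabatic exchanger): Q = ṁ_c·Cp_c·(T_c,out − T_c,in)
T_c,out = -34.2 + 7707.4/(168 × 2.22) = -13.535 °C

T_c,out = -13.5 °C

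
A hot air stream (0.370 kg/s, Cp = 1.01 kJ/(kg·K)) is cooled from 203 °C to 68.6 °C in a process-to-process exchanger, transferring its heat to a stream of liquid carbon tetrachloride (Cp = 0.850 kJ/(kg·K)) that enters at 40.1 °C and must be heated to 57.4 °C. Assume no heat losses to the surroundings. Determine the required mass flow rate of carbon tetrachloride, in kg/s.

Heat released by hot stream: Q = 0.370 × 1.01 × (203 − 68.6) = 50.225 kJ/s
Energy balance on cold side (adiabatic exchanger): Q = ṁ_c·Cp_c·(T_c,out − T_c,in)
ṁ_c = 50.225 / [0.850 × (57.4 − 40.1)] = 3.4155 kg/s

ṁ_c = 3.42 kg/s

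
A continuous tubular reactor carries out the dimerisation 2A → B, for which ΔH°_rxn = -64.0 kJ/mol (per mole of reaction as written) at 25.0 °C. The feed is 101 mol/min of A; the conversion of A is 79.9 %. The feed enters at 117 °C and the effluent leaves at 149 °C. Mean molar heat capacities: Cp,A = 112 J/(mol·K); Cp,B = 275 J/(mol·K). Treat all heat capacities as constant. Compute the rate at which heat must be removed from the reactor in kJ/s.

Extent of reaction ξ = 0.799 × 101 / 2 = 40.349 mol/min
Reaction term: ξ·ΔH°_rxn = 40.349 × -64.0 = -2582.4 kJ/min
Sensible, feed 117→25 °C: -1040.7 kJ/min
Outlet flows (mol/min): A 20.301, B 40.349
Sensible, products 25→149 °C: 1657.9 kJ/min
Q = ΔH = -1965.2 kJ/min = -32.754 kW
Heat removed = 32.754 kJ/s

Q_out = 32.8 kJ/s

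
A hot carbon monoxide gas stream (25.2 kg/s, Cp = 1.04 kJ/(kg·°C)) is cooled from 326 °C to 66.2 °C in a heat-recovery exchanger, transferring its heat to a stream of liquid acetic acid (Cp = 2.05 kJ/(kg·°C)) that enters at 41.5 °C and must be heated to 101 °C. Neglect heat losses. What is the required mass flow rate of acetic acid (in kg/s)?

Heat released by hot stream: Q = 25.2 × 1.04 × (326 − 66.2) = 6808.8 kJ/s
Energy balance on cold side (adiabatic exchanger): Q = ṁ_c·Cp_c·(T_c,out − T_c,in)
ṁ_c = 6808.8 / [2.05 × (101 − 41.5)] = 55.822 kg/s

ṁ_c = 55.8 kg/s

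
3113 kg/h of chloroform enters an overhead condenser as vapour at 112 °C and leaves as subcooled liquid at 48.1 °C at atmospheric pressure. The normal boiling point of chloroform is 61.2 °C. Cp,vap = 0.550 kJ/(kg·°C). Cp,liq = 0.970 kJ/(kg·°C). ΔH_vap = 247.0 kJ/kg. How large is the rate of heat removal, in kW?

vapour 112→61.2 °C: -27.94 kJ/kg
condensation at 61.2 °C: -247 kJ/kg
liquid 61.2→48.1 °C: -12.707 kJ/kg
Δh = -27.94 + -247 + -12.707 = -287.65 kJ/kg
Q = ṁ·Δh = 3113 kg/h × -287.65 kJ/kg = -895450 kJ/h
|Q| = 248.73 kW

Q_c = 249 kW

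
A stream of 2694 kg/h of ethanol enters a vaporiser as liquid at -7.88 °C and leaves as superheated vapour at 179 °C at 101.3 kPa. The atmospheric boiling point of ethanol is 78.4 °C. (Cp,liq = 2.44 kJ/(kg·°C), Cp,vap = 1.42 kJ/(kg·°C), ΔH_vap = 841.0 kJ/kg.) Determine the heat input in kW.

liquid -7.88→78.4 °C: 210.52 kJ/kg
vaporisation at 78.4 °C: 841 kJ/kg
vapour 78.4→179 °C: 142.85 kJ/kg
Δh = 210.52 + 841 + 142.85 = 1194.4 kJ/kg
Q = ṁ·Δh = 2694 kg/h × 1194.4 kJ/kg = 3.2176e+06 kJ/h
|Q| = 893.79 kW

Q = 894 kW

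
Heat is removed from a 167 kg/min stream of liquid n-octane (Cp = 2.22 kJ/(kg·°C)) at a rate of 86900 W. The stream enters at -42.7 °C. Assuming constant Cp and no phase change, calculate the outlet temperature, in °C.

T_out = -56.8 °C

Q = 86900 W = 5214 kJ/min
ΔT = Q/(ṁ·Cp) = 5214/(167×2.22) = 14.064 K
T_out = -42.7 − 14.064 = -56.764 °C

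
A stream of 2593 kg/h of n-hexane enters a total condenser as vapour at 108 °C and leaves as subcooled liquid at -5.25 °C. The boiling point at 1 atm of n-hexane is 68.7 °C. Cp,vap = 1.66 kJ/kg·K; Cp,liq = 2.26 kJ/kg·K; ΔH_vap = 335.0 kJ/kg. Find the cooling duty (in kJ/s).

Q_c = 409 kJ/s

vapour 108→68.7 °C: -65.238 kJ/kg
condensation at 68.7 °C: -335 kJ/kg
liquid 68.7→-5.25 °C: -167.13 kJ/kg
Δh = -65.238 + -335 + -167.13 = -567.37 kJ/kg
Q = ṁ·Δh = 2593 kg/h × -567.37 kJ/kg = -1.4712e+06 kJ/h
|Q| = 408.66 kW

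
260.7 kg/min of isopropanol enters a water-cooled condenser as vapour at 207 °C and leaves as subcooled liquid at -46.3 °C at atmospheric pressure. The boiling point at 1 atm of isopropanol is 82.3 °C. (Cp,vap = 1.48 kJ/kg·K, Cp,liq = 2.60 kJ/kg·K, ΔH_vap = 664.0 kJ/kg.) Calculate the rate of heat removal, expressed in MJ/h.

vapour 207→82.3 °C: -184.56 kJ/kg
condensation at 82.3 °C: -664 kJ/kg
liquid 82.3→-46.3 °C: -334.36 kJ/kg
Δh = -184.56 + -664 + -334.36 = -1182.9 kJ/kg
Q = ṁ·Δh = 260.7 kg/min × -1182.9 kJ/kg = -308390 kJ/min
|Q| = 5139.8 kW = 18503 MJ/h

Q_c = 18500 MJ/h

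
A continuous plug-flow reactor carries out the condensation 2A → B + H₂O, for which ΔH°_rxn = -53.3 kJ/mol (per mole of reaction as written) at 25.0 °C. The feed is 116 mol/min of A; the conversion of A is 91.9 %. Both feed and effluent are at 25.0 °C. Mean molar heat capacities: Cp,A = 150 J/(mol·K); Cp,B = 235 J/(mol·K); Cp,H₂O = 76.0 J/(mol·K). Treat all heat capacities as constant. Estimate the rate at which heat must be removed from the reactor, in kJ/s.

Q_out = 47.3 kJ/s

Extent of reaction ξ = 0.919 × 116 / 2 = 53.302 mol/min
Reaction term: ξ·ΔH°_rxn = 53.302 × -53.3 = -2841 kJ/min
Q = ΔH = -2841 kJ/min = -47.35 kW
Heat removed = 47.35 kJ/s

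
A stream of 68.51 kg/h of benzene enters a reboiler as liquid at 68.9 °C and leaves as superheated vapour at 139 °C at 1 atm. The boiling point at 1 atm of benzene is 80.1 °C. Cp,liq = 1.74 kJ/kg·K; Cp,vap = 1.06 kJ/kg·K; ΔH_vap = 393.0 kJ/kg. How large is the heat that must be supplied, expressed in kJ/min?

Q = 542 kJ/min

liquid 68.9→80.1 °C: 19.488 kJ/kg
vaporisation at 80.1 °C: 393 kJ/kg
vapour 80.1→139 °C: 62.434 kJ/kg
Δh = 19.488 + 393 + 62.434 = 474.92 kJ/kg
Q = ṁ·Δh = 68.51 kg/h × 474.92 kJ/kg = 32537 kJ/h
|Q| = 9.038 kW = 542.28 kJ/min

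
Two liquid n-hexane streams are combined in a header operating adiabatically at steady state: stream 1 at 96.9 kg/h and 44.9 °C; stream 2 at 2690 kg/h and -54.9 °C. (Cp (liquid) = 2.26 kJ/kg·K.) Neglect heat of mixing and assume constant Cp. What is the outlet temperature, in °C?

T_out = -51.4 °C

No heat crosses the boundary, so H_out = H_in.
T_out = Σ ṁᵢCp,ᵢTᵢ / Σ ṁᵢCp,ᵢ
      = -323930 / 6298.4 = -51.43 °C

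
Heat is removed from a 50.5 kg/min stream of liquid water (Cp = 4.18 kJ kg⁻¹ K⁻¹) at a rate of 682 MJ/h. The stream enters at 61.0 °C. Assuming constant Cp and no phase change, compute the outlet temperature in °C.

Q = 682 MJ/h = 11367 kJ/min
ΔT = Q/(ṁ·Cp) = 11367/(50.5×4.18) = 53.847 K
T_out = 61.0 − 53.847 = 7.1525 °C

T_out = 7.15 °C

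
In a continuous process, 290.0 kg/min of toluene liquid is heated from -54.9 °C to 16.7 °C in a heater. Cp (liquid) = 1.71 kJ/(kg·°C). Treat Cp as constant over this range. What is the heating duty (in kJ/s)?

Q = 592 kJ/s

Q = ṁ·Cp·ΔT = 290.0 × 1.71 × (16.7 − -54.9) = 35506 kJ/min
Converting: 35506 / 60 s = 591.77 kW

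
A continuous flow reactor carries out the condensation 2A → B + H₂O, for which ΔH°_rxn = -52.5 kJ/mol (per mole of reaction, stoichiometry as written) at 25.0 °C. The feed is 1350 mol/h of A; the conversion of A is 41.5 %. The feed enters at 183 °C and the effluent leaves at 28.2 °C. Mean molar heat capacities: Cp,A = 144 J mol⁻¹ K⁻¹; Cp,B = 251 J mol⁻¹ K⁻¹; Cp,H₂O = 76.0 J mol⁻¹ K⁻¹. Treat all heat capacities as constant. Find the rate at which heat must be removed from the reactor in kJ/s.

Q_out = 12.4 kJ/s

Extent of reaction ξ = 0.415 × 1350 / 2 = 280.12 mol/h
Reaction term: ξ·ΔH°_rxn = 280.12 × -52.5 = -14707 kJ/h
Sensible, feed 183→25 °C: -30715 kJ/h
Outlet flows (mol/h): A 789.75, B 280.12, H₂O 280.12
Sensible, products 25→28.2 °C: 657.04 kJ/h
Q = ΔH = -44765 kJ/h = -12.435 kW
Heat removed = 12.435 kJ/s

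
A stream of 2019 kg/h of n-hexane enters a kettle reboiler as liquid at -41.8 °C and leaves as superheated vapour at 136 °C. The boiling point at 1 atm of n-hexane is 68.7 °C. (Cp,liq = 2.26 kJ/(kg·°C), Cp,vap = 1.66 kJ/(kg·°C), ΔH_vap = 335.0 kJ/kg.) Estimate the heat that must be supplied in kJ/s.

liquid -41.8→68.7 °C: 249.73 kJ/kg
vaporisation at 68.7 °C: 335 kJ/kg
vapour 68.7→136 °C: 111.72 kJ/kg
Δh = 249.73 + 335 + 111.72 = 696.45 kJ/kg
Q = ṁ·Δh = 2019 kg/h × 696.45 kJ/kg = 1.4061e+06 kJ/h
|Q| = 390.59 kW

Q = 391 kJ/s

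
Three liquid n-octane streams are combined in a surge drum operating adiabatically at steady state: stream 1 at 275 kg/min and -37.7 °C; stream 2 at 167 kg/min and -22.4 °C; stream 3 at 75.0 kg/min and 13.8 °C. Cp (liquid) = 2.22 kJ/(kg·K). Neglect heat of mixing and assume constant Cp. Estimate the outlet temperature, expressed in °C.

No heat crosses the boundary, so H_out = H_in.
Σ ṁᵢCp,ᵢTᵢ = 275×2.22×-37.7 + 167×2.22×-22.4 + 75.0×2.22×13.8 = -29023
Σ ṁᵢCp,ᵢ = 275×2.22 + 167×2.22 + 75.0×2.22 = 1147.7
T_out = -29023 / 1147.7 = -25.287 °C

T_out = -25.3 °C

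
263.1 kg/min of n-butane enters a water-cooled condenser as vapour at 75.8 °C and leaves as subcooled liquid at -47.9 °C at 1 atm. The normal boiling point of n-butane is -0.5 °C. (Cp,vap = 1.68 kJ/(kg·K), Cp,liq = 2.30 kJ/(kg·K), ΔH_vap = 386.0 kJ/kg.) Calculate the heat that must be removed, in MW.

vapour 75.8→-0.5 °C: -128.18 kJ/kg
condensation at -0.5 °C: -386 kJ/kg
liquid -0.5→-47.9 °C: -109.02 kJ/kg
Δh = -128.18 + -386 + -109.02 = -623.2 kJ/kg
Q = ṁ·Δh = 263.1 kg/min × -623.2 kJ/kg = -163960 kJ/min
|Q| = 2732.7 kW = 2.7327 MW

Q_c = 2.73 MW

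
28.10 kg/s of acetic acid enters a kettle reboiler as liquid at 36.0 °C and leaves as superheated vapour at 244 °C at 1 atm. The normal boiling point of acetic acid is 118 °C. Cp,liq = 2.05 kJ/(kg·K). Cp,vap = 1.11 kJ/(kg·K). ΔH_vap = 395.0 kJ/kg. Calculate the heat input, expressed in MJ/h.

Q = 71100 MJ/h

liquid 36.0→118 °C: 168.1 kJ/kg
vaporisation at 118 °C: 395 kJ/kg
vapour 118→244 °C: 139.86 kJ/kg
Δh = 168.1 + 395 + 139.86 = 702.96 kJ/kg
Q = ṁ·Δh = 28.10 kg/s × 702.96 kJ/kg = 19753 kJ/s
|Q| = 19753 kW = 71111 MJ/h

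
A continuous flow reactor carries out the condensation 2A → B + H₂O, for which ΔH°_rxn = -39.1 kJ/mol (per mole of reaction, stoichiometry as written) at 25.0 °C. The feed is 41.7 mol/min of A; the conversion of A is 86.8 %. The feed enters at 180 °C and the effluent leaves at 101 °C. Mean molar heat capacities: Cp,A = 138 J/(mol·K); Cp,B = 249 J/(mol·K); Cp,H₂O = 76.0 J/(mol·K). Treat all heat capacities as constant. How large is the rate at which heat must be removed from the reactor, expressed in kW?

Q_out = 18.2 kW

Extent of reaction ξ = 0.868 × 41.7 / 2 = 18.098 mol/min
Reaction term: ξ·ΔH°_rxn = 18.098 × -39.1 = -707.62 kJ/min
Sensible, feed 180→25 °C: -891.96 kJ/min
Outlet flows (mol/min): A 5.5044, B 18.098, H₂O 18.098
Sensible, products 25→101 °C: 504.75 kJ/min
Q = ΔH = -1094.8 kJ/min = -18.247 kW
Heat removed = 18.247 kW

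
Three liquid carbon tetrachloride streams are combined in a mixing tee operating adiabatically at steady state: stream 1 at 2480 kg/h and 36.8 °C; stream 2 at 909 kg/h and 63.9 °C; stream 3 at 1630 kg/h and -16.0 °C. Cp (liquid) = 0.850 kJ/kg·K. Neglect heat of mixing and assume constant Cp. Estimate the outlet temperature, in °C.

Energy balance with Q = 0: Σ ṁᵢCp,ᵢ(T_out − Tᵢ) = 0
T_out = Σ ṁᵢCp,ᵢTᵢ / Σ ṁᵢCp,ᵢ
      = 104780 / 4266.1 = 24.56 °C

T_out = 24.6 °C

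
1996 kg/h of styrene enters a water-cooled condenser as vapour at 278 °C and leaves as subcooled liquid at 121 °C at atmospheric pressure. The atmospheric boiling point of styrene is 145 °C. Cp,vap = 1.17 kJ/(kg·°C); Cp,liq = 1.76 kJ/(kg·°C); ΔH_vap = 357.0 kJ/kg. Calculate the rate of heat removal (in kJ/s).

vapour 278→145 °C: -155.61 kJ/kg
condensation at 145 °C: -357 kJ/kg
liquid 145→121 °C: -42.24 kJ/kg
Δh = -155.61 + -357 + -42.24 = -554.85 kJ/kg
Q = ṁ·Δh = 1996 kg/h × -554.85 kJ/kg = -1.1075e+06 kJ/h
|Q| = 307.63 kW

Q_c = 308 kJ/s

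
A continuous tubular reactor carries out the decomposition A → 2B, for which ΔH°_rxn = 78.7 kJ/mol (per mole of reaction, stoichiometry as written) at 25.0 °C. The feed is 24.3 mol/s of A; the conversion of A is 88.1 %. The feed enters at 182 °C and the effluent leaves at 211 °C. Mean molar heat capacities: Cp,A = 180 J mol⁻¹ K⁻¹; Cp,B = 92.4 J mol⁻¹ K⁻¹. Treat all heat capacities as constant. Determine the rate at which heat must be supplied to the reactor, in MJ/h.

Extent of reaction ξ = 0.881 × 24.3 = 21.408 mol/s
Reaction term: ξ·ΔH°_rxn = 21.408 × 78.7 = 1684.8 kJ/s
Sensible, feed 182→25 °C: -686.72 kJ/s
Outlet flows (mol/s): A 2.8917, B 42.817
Sensible, products 25→211 °C: 832.68 kJ/s
Q = ΔH = 1830.8 kJ/s = 1830.8 kW
Heat supplied = 6590.9 MJ/h

Q_in = 6590 MJ/h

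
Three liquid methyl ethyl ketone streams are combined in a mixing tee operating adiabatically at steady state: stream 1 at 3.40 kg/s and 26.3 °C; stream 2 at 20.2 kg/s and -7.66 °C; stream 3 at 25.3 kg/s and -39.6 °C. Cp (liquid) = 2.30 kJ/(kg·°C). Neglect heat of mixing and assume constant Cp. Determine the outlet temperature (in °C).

T_out = -21.8 °C

Energy balance with Q = 0: Σ ṁᵢCp,ᵢ(T_out − Tᵢ) = 0
Σ ṁᵢCp,ᵢTᵢ = 3.40×2.30×26.3 + 20.2×2.30×-7.66 + 25.3×2.30×-39.6 = -2454.5
Σ ṁᵢCp,ᵢ = 3.40×2.30 + 20.2×2.30 + 25.3×2.30 = 112.47
T_out = -2454.5 / 112.47 = -21.824 °C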